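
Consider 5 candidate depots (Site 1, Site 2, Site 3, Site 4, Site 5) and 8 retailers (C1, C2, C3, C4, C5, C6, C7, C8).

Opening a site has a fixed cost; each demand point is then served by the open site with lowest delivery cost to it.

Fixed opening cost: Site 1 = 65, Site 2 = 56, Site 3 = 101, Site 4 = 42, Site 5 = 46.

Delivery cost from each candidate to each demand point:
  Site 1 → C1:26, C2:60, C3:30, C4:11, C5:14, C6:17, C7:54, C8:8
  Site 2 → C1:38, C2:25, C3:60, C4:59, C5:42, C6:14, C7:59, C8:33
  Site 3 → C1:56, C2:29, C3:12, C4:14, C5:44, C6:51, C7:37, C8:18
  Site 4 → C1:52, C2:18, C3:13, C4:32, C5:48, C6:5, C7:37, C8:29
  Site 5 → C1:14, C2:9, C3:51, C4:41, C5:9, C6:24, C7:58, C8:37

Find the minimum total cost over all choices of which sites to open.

Open {Site 4, Site 5}: assign each demand point to its cheapest open site.
  C1→Site 5 14, C2→Site 5 9, C3→Site 4 13, C4→Site 4 32, C5→Site 5 9, C6→Site 4 5, C7→Site 4 37, C8→Site 4 29
  delivery cost 148, fixed 88 → total 236.
Compare {Site 1, Site 4}: delivery cost 132 + fixed 107 = 239.
Compare {Site 1, Site 4, Site 5}: delivery cost 106 + fixed 153 = 259.
Compare {Site 1, Site 5}: delivery cost 152 + fixed 111 = 263.
All other subsets cost ≥ 239. Minimum total cost: 236.

236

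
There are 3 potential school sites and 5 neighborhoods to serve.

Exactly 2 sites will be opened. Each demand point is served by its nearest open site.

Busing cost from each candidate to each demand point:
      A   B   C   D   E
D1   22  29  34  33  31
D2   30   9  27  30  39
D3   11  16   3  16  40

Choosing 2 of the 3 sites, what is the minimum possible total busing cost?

Open {D1, D3}.
  A→D3 11, B→D3 16, C→D3 3, D→D3 16, E→D1 31  ⇒ total 77.
Compare {D2, D3}: total 78.
Compare {D1, D2}: total 119.

77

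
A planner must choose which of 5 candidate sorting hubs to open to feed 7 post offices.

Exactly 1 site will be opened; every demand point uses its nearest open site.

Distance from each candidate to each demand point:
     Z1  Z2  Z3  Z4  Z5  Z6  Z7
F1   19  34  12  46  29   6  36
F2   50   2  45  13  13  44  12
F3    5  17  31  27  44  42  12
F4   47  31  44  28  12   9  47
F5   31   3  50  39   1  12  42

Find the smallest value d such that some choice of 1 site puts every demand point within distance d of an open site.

44

Open {F3}.
  Farthest demand point is Z5 at distance 44 (to F3); all others are ≤ 44.
With {F1} the worst case is 46.
With {F4} the worst case is 47.
No size-1 selection achieves below 44.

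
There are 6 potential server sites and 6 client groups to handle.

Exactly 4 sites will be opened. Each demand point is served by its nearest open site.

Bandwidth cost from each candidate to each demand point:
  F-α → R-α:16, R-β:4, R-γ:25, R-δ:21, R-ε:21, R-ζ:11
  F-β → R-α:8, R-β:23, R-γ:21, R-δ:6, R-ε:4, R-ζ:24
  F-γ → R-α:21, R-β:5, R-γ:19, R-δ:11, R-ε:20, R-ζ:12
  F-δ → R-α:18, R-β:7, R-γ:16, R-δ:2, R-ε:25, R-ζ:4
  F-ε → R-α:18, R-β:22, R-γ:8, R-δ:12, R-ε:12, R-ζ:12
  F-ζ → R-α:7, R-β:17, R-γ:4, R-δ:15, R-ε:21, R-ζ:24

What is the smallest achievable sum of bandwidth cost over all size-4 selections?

Open {F-α, F-β, F-δ, F-ζ}.
  R-α→F-ζ 7, R-β→F-α 4, R-γ→F-ζ 4, R-δ→F-δ 2, R-ε→F-β 4, R-ζ→F-δ 4  ⇒ total 25.
Compare {F-β, F-γ, F-δ, F-ζ}: total 26.
Compare {F-β, F-δ, F-ε, F-ζ}: total 28.
No size-4 selection does better; minimum is 25.

25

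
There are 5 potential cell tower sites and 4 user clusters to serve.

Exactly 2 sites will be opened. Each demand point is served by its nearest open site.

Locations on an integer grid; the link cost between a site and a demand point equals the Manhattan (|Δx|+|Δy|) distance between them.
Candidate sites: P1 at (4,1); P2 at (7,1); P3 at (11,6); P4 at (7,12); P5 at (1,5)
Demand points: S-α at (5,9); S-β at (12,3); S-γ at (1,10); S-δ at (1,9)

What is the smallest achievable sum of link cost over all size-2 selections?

21

Open {P3, P5}.
  S-α→P5 8, S-β→P3 4, S-γ→P5 5, S-δ→P5 4  ⇒ total 21.
Compare {P2, P5}: total 24.
Compare {P3, P4}: total 26.
No size-2 selection does better; minimum is 21.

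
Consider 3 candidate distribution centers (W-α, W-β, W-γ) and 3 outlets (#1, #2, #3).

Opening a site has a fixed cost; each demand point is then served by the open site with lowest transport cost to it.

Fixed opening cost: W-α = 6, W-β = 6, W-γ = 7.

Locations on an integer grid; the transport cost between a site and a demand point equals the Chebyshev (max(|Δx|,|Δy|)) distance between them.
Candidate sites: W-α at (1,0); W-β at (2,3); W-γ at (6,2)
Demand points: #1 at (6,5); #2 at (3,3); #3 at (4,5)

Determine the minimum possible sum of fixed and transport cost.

Open {W-β}: assign each demand point to its cheapest open site.
  #1→W-β 4, #2→W-β 1, #3→W-β 2
  transport cost 7, fixed 6 → total 13.
Compare {W-γ}: transport cost 9 + fixed 7 = 16.
Compare {W-α}: transport cost 13 + fixed 6 = 19.
Compare {W-α, W-β}: transport cost 7 + fixed 12 = 19.
All other subsets cost ≥ 16. Minimum total cost: 13.

13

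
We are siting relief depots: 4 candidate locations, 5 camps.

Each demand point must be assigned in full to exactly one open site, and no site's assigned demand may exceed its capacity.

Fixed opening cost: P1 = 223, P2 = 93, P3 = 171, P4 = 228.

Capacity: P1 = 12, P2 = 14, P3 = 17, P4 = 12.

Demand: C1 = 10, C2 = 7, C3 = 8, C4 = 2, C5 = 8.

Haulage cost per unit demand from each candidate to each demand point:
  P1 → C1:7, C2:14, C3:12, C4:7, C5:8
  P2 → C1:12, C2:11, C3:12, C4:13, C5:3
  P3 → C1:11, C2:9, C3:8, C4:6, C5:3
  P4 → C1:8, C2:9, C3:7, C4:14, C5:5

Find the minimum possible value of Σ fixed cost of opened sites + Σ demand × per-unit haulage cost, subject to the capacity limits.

720

Open {P1, P2, P3}; cheapest assignment that respects the capacities:
  P1 (cap 12, load 10): C1 — cost 10×7 = 70
  P2 (cap 14, load 8): C5 — cost 8×3 = 24
  P3 (cap 17, load 17): C2, C3, C4 — cost 7×9 + 8×8 + 2×6 = 139
  Shipping 233, fixed 487 → total 720.
  Any other capacity-feasible assignment to {P1, P2, P3} ships for at least 233.
Compare {P2, P3, P4}: its best feasible assignment gives total 735.
Compare {P1, P3, P4}: its best feasible assignment gives total 847.
Every other set of open sites that can feasibly serve all demand totals ≥ 735 even under its best assignment. Minimum: 720.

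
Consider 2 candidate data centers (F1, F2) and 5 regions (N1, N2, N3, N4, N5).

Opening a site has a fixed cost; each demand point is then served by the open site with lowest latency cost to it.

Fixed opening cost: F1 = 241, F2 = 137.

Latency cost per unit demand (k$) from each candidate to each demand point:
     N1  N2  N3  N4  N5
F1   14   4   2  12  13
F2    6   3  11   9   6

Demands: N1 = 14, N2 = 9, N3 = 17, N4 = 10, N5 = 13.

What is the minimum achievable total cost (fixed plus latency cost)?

603

Open {F2}: assign each demand point to its cheapest open site.
  N1→F2 14×6=84, N2→F2 9×3=27, N3→F2 17×11=187, N4→F2 10×9=90, N5→F2 13×6=78
  latency cost 466, fixed 137 → total 603.
Compare {F1, F2}: latency cost 313 + fixed 378 = 691.
Compare {F1}: latency cost 555 + fixed 241 = 796.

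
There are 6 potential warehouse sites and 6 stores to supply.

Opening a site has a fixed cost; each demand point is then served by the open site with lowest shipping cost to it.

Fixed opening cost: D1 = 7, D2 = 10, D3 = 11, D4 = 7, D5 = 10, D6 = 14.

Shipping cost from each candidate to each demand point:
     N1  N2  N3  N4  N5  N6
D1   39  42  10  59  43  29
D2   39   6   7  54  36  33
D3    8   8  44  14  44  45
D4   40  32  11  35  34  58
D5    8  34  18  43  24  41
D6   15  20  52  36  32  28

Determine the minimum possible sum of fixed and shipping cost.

Open {D1, D3, D5}: assign each demand point to its cheapest open site.
  N1→D3 8, N2→D3 8, N3→D1 10, N4→D3 14, N5→D5 24, N6→D1 29
  shipping cost 93, fixed 28 → total 121.
Compare {D2, D3, D5}: shipping cost 92 + fixed 31 = 123.
Compare {D2, D3}: shipping cost 104 + fixed 21 = 125.
Compare {D1, D2, D3, D5}: shipping cost 88 + fixed 38 = 126.
All other subsets cost ≥ 123. Minimum total cost: 121.

121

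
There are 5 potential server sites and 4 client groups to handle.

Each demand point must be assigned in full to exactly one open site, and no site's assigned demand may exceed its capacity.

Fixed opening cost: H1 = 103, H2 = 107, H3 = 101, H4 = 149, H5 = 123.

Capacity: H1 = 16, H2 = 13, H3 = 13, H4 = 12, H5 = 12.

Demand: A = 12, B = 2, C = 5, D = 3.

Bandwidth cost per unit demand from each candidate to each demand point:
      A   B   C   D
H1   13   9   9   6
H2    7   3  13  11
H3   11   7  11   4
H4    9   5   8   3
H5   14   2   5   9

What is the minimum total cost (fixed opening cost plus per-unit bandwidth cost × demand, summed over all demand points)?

370

Open {H2, H5}; cheapest assignment that respects the capacities:
  H2 (cap 13, load 12): A — cost 12×7 = 84
  H5 (cap 12, load 10): B, C, D — cost 2×2 + 5×5 + 3×9 = 56
  Shipping 140, fixed 230 → total 370.
  Any other capacity-feasible assignment to {H2, H5} ships for at least 140.
Compare {H2, H3}: its best feasible assignment gives total 373.
Compare {H1, H2}: its best feasible assignment gives total 375.
Every other set of open sites that can feasibly serve all demand totals ≥ 373 even under its best assignment. Minimum: 370.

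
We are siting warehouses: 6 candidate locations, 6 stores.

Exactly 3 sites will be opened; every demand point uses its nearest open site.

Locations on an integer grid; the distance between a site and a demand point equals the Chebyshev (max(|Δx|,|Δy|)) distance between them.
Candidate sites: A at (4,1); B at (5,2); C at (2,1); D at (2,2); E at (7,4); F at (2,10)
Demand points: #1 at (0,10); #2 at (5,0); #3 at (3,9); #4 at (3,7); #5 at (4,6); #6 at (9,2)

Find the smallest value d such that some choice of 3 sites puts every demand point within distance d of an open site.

3

Open {A, E, F}.
  Farthest demand point is #4 at distance 3 (to F); all others are ≤ 3.
With {B, E, F} the worst case is 3.
With {C, E, F} the worst case is 3.
No size-3 selection achieves below 3.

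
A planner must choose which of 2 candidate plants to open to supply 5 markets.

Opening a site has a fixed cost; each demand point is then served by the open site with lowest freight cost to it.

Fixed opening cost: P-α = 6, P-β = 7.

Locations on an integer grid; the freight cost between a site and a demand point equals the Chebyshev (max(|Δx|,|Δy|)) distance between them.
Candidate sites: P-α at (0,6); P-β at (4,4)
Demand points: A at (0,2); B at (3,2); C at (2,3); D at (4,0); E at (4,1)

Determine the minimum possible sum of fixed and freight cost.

22

Open {P-β}: assign each demand point to its cheapest open site.
  A→P-β 4, B→P-β 2, C→P-β 2, D→P-β 4, E→P-β 3
  freight cost 15, fixed 7 → total 22.
Compare {P-α}: freight cost 22 + fixed 6 = 28.
Compare {P-α, P-β}: freight cost 15 + fixed 13 = 28.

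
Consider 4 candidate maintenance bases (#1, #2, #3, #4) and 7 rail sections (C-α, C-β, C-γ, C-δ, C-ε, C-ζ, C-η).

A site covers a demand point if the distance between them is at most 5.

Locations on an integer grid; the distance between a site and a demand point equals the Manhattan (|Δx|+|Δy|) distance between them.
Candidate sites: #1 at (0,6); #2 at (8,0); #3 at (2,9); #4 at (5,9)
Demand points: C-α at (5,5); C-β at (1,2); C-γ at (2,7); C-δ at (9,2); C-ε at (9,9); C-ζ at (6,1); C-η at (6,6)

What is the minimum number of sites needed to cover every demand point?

3

Coverage sets (demand points within 5 of each site):
  #1: {C-β, C-γ}
  #2: {C-δ, C-ζ}
  #3: {C-γ}
  #4: {C-α, C-γ, C-ε, C-η}
No 2 sites suffice: every size-2 union leaves at least one demand point uncovered.
But {#1, #2, #4} covers everything, so the minimum is 3.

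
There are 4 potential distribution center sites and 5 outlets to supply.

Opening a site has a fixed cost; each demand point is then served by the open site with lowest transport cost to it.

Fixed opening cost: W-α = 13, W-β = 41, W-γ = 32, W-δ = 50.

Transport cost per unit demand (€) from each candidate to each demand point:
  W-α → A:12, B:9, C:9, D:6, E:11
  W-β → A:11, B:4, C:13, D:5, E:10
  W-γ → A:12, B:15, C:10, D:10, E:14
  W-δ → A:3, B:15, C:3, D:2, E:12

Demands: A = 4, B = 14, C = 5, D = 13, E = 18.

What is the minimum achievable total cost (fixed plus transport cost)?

380

Open {W-β, W-δ}: assign each demand point to its cheapest open site.
  A→W-δ 4×3=12, B→W-β 14×4=56, C→W-δ 5×3=15, D→W-δ 13×2=26, E→W-β 18×10=180
  transport cost 289, fixed 91 → total 380.
Compare {W-α, W-β, W-δ}: transport cost 289 + fixed 104 = 393.
Compare {W-β, W-γ, W-δ}: transport cost 289 + fixed 123 = 412.
Compare {W-α, W-β, W-γ, W-δ}: transport cost 289 + fixed 136 = 425.
All other subsets cost ≥ 393. Minimum total cost: 380.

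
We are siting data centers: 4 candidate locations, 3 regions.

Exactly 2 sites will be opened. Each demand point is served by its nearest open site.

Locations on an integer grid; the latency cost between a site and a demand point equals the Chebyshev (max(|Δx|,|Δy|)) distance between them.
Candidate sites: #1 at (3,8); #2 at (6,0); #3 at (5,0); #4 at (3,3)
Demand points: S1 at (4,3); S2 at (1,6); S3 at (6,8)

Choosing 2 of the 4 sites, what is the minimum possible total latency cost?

6

Open {#1, #4}.
  S1→#4 1, S2→#1 2, S3→#1 3  ⇒ total 6.
Compare {#1, #2}: total 8.
Compare {#1, #3}: total 8.
No size-2 selection does better; minimum is 6.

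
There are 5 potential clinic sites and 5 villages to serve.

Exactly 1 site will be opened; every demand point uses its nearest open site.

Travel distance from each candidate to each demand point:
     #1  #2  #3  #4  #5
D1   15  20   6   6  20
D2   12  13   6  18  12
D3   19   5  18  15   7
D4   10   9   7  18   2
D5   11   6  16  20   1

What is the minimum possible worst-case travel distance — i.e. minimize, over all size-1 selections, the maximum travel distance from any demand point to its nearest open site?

Open {D2}.
  Farthest demand point is #4 at travel distance 18 (to D2); all others are ≤ 18.
With {D4} the worst case is 18.
With {D3} the worst case is 19.
No size-1 selection achieves below 18.

18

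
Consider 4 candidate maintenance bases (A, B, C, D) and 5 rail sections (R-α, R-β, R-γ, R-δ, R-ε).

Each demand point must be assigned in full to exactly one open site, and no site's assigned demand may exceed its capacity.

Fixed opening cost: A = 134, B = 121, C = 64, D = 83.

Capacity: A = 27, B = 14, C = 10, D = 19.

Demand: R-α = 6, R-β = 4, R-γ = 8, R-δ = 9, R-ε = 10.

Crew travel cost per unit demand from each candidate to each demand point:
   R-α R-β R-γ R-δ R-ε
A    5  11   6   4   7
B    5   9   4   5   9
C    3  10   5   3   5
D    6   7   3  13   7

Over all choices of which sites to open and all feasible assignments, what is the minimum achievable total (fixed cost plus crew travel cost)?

Open {A, D}; cheapest assignment that respects the capacities:
  A (cap 27, load 25): R-α, R-δ, R-ε — cost 6×5 + 9×4 + 10×7 = 136
  D (cap 19, load 12): R-β, R-γ — cost 4×7 + 8×3 = 52
  Shipping 188, fixed 217 → total 405.
  Any other capacity-feasible assignment to {A, D} ships for at least 188.
Compare {A, C}: its best feasible assignment gives total 406.
Compare {A, C, D}: its best feasible assignment gives total 449.
Every other set of open sites that can feasibly serve all demand totals ≥ 406 even under its best assignment. Minimum: 405.

405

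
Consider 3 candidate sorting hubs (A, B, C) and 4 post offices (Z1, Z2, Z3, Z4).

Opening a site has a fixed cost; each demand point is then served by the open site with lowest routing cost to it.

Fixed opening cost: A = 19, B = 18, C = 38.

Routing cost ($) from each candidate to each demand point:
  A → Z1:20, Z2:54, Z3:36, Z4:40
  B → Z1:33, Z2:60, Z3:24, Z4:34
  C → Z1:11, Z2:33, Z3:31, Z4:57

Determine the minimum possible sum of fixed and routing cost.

Open {B, C}: assign each demand point to its cheapest open site.
  Z1→C 11, Z2→C 33, Z3→B 24, Z4→B 34
  routing cost 102, fixed 56 → total 158.
Compare {A}: routing cost 150 + fixed 19 = 169.
Compare {B}: routing cost 151 + fixed 18 = 169.
Compare {A, B}: routing cost 132 + fixed 37 = 169.
All other subsets cost ≥ 169. Minimum total cost: 158.

158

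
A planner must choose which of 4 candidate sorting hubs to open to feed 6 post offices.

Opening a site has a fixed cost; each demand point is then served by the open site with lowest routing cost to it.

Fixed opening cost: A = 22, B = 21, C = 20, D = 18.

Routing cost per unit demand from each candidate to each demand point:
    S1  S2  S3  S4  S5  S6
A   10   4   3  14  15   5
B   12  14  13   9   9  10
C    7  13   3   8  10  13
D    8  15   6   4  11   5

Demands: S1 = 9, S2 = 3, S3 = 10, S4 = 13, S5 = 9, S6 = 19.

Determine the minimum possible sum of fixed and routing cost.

Open {A, D}: assign each demand point to its cheapest open site.
  S1→D 9×8=72, S2→A 3×4=12, S3→A 10×3=30, S4→D 13×4=52, S5→D 9×11=99, S6→A 19×5=95
  routing cost 360, fixed 40 → total 400.
Compare {A, C, D}: routing cost 342 + fixed 60 = 402.
Compare {A, B, D}: routing cost 342 + fixed 61 = 403.
Compare {C, D}: routing cost 369 + fixed 38 = 407.
All other subsets cost ≥ 402. Minimum total cost: 400.

400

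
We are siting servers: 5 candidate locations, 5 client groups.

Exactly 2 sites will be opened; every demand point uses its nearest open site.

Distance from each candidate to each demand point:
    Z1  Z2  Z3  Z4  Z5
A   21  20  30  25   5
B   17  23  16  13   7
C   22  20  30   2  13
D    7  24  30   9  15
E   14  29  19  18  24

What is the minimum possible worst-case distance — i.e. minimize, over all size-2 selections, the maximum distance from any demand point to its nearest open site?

20

Open {A, B}.
  Farthest demand point is Z2 at distance 20 (to A); all others are ≤ 20.
With {A, E} the worst case is 20.
With {B, C} the worst case is 20.
No size-2 selection achieves below 20.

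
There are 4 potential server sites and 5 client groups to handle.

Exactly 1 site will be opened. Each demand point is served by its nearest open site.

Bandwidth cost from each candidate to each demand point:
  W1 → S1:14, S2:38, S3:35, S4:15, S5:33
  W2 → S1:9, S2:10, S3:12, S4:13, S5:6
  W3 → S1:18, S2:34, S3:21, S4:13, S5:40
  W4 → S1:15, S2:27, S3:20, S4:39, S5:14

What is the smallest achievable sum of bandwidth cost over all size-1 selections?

50

Open {W2}.
  S1→W2 9, S2→W2 10, S3→W2 12, S4→W2 13, S5→W2 6  ⇒ total 50.
Compare {W4}: total 115.
Compare {W3}: total 126.
No size-1 selection does better; minimum is 50.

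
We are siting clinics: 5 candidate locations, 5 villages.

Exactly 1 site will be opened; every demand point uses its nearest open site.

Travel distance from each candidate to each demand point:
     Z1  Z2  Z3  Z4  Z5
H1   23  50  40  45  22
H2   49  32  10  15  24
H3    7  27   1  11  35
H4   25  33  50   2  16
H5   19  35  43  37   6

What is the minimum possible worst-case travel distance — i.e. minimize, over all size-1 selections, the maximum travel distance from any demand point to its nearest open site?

35

Open {H3}.
  Farthest demand point is Z5 at travel distance 35 (to H3); all others are ≤ 35.
With {H5} the worst case is 43.
With {H2} the worst case is 49.
No size-1 selection achieves below 35.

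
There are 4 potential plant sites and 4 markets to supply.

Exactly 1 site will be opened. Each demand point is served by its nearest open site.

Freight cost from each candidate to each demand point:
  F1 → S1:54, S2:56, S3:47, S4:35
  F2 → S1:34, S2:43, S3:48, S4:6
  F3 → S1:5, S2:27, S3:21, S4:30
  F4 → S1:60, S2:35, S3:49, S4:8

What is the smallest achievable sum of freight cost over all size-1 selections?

Open {F3}.
  S1→F3 5, S2→F3 27, S3→F3 21, S4→F3 30  ⇒ total 83.
Compare {F2}: total 131.
Compare {F4}: total 152.
No size-1 selection does better; minimum is 83.

83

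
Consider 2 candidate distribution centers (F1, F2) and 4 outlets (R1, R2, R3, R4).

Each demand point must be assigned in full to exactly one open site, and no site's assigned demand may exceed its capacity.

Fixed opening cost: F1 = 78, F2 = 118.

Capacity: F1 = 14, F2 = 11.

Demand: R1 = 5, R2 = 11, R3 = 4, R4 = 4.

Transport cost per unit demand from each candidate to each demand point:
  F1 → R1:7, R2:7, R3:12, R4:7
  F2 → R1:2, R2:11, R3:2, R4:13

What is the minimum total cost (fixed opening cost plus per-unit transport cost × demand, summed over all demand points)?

Open {F1, F2}; cheapest assignment that respects the capacities:
  F1 (cap 14, load 13): R1, R3, R4 — cost 5×7 + 4×12 + 4×7 = 111
  F2 (cap 11, load 11): R2 — cost 11×11 = 121
  Shipping 232, fixed 196 → total 428.
  Any other capacity-feasible assignment to {F1, F2} ships for at least 232.
Total demand is 24 and no other set of sites has combined capacity ≥ 24, so {F1, F2} is the only feasible choice of open sites. Minimum: 428.

428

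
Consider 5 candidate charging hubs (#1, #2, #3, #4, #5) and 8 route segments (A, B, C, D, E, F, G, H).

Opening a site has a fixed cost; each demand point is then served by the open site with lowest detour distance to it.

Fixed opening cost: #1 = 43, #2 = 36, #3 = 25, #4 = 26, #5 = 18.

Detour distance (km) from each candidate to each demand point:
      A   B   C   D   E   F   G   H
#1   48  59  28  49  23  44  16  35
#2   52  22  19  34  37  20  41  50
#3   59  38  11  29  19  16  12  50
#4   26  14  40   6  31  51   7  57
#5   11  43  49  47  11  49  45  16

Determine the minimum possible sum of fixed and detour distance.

Open {#3, #4, #5}: assign each demand point to its cheapest open site.
  A→#5 11, B→#4 14, C→#3 11, D→#4 6, E→#5 11, F→#3 16, G→#4 7, H→#5 16
  detour distance 92, fixed 69 → total 161.
Compare {#2, #4, #5}: detour distance 104 + fixed 80 = 184.
Compare {#3, #5}: detour distance 144 + fixed 43 = 187.
Compare {#2, #3, #4, #5}: detour distance 92 + fixed 105 = 197.
All other subsets cost ≥ 184. Minimum total cost: 161.

161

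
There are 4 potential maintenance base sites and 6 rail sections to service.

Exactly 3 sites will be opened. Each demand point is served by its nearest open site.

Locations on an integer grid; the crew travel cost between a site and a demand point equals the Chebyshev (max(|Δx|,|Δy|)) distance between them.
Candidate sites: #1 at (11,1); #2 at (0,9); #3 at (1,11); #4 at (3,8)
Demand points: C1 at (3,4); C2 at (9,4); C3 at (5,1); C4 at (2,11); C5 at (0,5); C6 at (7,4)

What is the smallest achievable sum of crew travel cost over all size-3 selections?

Open {#1, #3, #4}.
  C1→#4 4, C2→#1 3, C3→#1 6, C4→#3 1, C5→#4 3, C6→#1 4  ⇒ total 21.
Compare {#1, #2, #4}: total 22.
Compare {#1, #2, #3}: total 23.
No size-3 selection does better; minimum is 21.

21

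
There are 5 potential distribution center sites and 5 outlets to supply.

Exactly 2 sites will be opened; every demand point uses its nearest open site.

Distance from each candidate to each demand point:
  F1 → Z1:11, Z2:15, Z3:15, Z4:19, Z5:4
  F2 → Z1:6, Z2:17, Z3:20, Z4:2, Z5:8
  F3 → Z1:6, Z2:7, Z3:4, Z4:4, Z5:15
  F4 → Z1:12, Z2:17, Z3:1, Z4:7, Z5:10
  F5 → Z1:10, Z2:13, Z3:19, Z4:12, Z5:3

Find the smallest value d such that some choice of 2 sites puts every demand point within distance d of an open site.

7

Open {F1, F3}.
  Farthest demand point is Z2 at distance 7 (to F3); all others are ≤ 7.
With {F3, F5} the worst case is 7.
With {F2, F3} the worst case is 8.
No size-2 selection achieves below 7.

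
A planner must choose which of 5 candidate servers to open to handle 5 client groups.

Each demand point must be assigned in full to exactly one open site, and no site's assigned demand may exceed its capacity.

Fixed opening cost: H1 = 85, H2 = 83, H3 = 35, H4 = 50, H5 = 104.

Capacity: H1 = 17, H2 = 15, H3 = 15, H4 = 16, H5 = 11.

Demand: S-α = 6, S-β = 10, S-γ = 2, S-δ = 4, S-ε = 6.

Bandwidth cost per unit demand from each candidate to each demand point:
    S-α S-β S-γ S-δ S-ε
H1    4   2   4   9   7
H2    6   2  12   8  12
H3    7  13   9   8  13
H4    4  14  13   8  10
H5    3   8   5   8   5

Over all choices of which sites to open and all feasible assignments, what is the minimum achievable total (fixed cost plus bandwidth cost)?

274

Open {H1, H3}; cheapest assignment that respects the capacities:
  H1 (cap 17, load 16): S-β, S-ε — cost 10×2 + 6×7 = 62
  H3 (cap 15, load 12): S-α, S-γ, S-δ — cost 6×7 + 2×9 + 4×8 = 92
  Shipping 154, fixed 120 → total 274.
  Any other capacity-feasible assignment to {H1, H3} ships for at least 154.
Compare {H1, H4}: its best feasible assignment gives total 279.
Compare {H2, H4}: its best feasible assignment gives total 293.
Every other set of open sites that can feasibly serve all demand totals ≥ 279 even under its best assignment. Minimum: 274.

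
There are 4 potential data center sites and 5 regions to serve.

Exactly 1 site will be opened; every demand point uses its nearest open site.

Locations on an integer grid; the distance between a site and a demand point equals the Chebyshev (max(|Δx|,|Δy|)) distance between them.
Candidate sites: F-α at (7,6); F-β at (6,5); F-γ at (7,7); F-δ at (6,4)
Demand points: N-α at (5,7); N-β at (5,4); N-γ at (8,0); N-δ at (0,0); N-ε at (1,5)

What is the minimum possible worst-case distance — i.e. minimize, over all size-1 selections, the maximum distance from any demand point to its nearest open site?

6

Open {F-β}.
  Farthest demand point is N-δ at distance 6 (to F-β); all others are ≤ 6.
With {F-δ} the worst case is 6.
With {F-α} the worst case is 7.
No size-1 selection achieves below 6.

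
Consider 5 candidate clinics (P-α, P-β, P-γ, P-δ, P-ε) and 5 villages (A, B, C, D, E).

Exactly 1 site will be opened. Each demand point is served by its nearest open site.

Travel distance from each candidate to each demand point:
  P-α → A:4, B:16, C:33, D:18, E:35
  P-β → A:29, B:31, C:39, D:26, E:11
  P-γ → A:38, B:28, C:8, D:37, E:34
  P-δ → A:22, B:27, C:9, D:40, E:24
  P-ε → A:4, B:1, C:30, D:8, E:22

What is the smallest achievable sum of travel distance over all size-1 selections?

Open {P-ε}.
  A→P-ε 4, B→P-ε 1, C→P-ε 30, D→P-ε 8, E→P-ε 22  ⇒ total 65.
Compare {P-α}: total 106.
Compare {P-δ}: total 122.
No size-1 selection does better; minimum is 65.

65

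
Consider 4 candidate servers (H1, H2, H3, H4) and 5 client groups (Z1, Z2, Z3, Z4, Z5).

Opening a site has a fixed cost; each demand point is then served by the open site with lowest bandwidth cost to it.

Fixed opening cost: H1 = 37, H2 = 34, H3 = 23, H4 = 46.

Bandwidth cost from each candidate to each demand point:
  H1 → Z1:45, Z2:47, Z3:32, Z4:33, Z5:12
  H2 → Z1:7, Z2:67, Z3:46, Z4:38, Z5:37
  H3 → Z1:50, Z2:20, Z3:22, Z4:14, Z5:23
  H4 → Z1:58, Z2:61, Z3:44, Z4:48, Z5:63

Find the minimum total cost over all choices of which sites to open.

143

Open {H2, H3}: assign each demand point to its cheapest open site.
  Z1→H2 7, Z2→H3 20, Z3→H3 22, Z4→H3 14, Z5→H3 23
  bandwidth cost 86, fixed 57 → total 143.
Compare {H3}: bandwidth cost 129 + fixed 23 = 152.
Compare {H1, H2, H3}: bandwidth cost 75 + fixed 94 = 169.
Compare {H1, H3}: bandwidth cost 113 + fixed 60 = 173.
All other subsets cost ≥ 152. Minimum total cost: 143.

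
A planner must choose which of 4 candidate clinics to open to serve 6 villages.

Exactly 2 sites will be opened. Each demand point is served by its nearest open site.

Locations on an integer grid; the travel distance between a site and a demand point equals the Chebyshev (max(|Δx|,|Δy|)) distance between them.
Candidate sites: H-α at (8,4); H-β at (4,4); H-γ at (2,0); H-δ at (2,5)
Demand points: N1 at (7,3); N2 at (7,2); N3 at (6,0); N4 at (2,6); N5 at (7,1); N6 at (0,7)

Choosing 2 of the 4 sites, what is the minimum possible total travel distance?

Open {H-α, H-δ}.
  N1→H-α 1, N2→H-α 2, N3→H-α 4, N4→H-δ 1, N5→H-α 3, N6→H-δ 2  ⇒ total 13.
Compare {H-α, H-β}: total 16.
Compare {H-β, H-δ}: total 16.
No size-2 selection does better; minimum is 13.

13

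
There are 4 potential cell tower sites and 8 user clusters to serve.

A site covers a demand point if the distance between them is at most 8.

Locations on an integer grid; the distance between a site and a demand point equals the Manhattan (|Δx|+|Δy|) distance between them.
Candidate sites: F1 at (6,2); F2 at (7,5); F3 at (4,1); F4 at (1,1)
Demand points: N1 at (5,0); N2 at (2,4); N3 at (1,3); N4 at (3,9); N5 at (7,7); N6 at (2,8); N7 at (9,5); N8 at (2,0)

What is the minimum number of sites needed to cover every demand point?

2

Coverage sets (demand points within 8 of each site):
  F1: {N1, N2, N3, N5, N7, N8}
  F2: {N1, N2, N3, N4, N5, N6, N7}
  F3: {N1, N2, N3, N8}
  F4: {N1, N2, N3, N6, N8}
No single site covers all 8 demand points.
But {F1, F2} covers everything, so the minimum is 2.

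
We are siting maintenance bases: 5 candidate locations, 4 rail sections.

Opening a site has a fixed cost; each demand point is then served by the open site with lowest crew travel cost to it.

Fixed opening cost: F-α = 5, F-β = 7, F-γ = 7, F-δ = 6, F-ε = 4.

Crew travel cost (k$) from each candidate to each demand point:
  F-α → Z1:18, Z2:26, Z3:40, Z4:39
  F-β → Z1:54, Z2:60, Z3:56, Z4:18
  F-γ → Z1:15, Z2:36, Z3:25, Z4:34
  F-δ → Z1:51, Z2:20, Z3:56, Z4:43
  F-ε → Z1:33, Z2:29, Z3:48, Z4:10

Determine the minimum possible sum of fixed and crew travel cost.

Open {F-γ, F-δ, F-ε}: assign each demand point to its cheapest open site.
  Z1→F-γ 15, Z2→F-δ 20, Z3→F-γ 25, Z4→F-ε 10
  crew travel cost 70, fixed 17 → total 87.
Compare {F-γ, F-ε}: crew travel cost 79 + fixed 11 = 90.
Compare {F-α, F-γ, F-ε}: crew travel cost 76 + fixed 16 = 92.
Compare {F-α, F-γ, F-δ, F-ε}: crew travel cost 70 + fixed 22 = 92.
All other subsets cost ≥ 90. Minimum total cost: 87.

87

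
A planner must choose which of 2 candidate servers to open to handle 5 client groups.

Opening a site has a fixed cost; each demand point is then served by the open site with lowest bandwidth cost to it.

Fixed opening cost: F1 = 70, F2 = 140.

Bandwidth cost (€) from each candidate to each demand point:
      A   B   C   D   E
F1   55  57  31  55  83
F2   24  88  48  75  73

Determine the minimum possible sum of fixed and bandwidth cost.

Open {F1}: assign each demand point to its cheapest open site.
  A→F1 55, B→F1 57, C→F1 31, D→F1 55, E→F1 83
  bandwidth cost 281, fixed 70 → total 351.
Compare {F2}: bandwidth cost 308 + fixed 140 = 448.
Compare {F1, F2}: bandwidth cost 240 + fixed 210 = 450.

351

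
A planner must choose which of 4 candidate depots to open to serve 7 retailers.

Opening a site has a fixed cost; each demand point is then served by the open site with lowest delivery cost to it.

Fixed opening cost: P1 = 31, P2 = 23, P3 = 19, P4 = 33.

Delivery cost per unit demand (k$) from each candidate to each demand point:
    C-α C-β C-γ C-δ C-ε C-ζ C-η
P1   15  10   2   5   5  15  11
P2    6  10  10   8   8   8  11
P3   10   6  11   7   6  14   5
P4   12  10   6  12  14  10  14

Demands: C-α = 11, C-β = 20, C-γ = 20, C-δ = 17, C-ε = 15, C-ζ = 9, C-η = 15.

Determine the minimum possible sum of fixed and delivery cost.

606

Open {P1, P2, P3}: assign each demand point to its cheapest open site.
  C-α→P2 11×6=66, C-β→P3 20×6=120, C-γ→P1 20×2=40, C-δ→P1 17×5=85, C-ε→P1 15×5=75, C-ζ→P2 9×8=72, C-η→P3 15×5=75
  delivery cost 533, fixed 73 → total 606.
Compare {P1, P2, P3, P4}: delivery cost 533 + fixed 106 = 639.
Compare {P1, P3, P4}: delivery cost 595 + fixed 83 = 678.
Compare {P1, P3}: delivery cost 631 + fixed 50 = 681.
All other subsets cost ≥ 639. Minimum total cost: 606.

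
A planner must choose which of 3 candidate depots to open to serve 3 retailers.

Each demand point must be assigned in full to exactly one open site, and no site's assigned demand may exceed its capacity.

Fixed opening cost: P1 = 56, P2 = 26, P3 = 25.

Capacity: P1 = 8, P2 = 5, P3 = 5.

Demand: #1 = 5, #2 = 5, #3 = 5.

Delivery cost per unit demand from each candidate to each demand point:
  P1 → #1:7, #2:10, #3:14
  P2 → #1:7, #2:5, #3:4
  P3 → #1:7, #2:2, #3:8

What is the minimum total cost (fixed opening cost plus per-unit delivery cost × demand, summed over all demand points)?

Open {P1, P2, P3}; cheapest assignment that respects the capacities:
  P1 (cap 8, load 5): #1 — cost 5×7 = 35
  P2 (cap 5, load 5): #3 — cost 5×4 = 20
  P3 (cap 5, load 5): #2 — cost 5×2 = 10
  Shipping 65, fixed 107 → total 172.
  Any other capacity-feasible assignment to {P1, P2, P3} ships for at least 65.
Total demand is 15 and no other set of sites has combined capacity ≥ 15, so {P1, P2, P3} is the only feasible choice of open sites. Minimum: 172.

172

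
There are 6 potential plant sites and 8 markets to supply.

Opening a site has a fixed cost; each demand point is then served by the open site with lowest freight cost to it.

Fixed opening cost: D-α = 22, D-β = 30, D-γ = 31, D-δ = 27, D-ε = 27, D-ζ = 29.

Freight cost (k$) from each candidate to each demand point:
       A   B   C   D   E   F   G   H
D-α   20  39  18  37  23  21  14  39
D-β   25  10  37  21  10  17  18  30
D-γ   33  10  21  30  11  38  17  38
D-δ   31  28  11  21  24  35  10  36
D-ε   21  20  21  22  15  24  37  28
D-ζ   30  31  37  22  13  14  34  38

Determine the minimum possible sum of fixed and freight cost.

Open {D-β, D-δ}: assign each demand point to its cheapest open site.
  A→D-β 25, B→D-β 10, C→D-δ 11, D→D-β 21, E→D-β 10, F→D-β 17, G→D-δ 10, H→D-β 30
  freight cost 134, fixed 57 → total 191.
Compare {D-α, D-β}: freight cost 140 + fixed 52 = 192.
Compare {D-β}: freight cost 168 + fixed 30 = 198.
Compare {D-β, D-ε}: freight cost 146 + fixed 57 = 203.
All other subsets cost ≥ 192. Minimum total cost: 191.

191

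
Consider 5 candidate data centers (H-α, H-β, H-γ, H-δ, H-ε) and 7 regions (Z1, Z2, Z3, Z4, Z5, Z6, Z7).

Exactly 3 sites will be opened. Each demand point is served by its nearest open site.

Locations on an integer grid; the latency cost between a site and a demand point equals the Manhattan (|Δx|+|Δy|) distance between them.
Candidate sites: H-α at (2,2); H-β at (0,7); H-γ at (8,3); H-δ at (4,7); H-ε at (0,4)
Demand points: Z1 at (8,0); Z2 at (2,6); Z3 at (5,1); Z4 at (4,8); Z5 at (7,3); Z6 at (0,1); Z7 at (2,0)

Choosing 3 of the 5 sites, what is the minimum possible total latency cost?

17

Open {H-α, H-γ, H-δ}.
  Z1→H-γ 3, Z2→H-δ 3, Z3→H-α 4, Z4→H-δ 1, Z5→H-γ 1, Z6→H-α 3, Z7→H-α 2  ⇒ total 17.
Compare {H-α, H-β, H-γ}: total 21.
Compare {H-γ, H-δ, H-ε}: total 22.
No size-3 selection does better; minimum is 17.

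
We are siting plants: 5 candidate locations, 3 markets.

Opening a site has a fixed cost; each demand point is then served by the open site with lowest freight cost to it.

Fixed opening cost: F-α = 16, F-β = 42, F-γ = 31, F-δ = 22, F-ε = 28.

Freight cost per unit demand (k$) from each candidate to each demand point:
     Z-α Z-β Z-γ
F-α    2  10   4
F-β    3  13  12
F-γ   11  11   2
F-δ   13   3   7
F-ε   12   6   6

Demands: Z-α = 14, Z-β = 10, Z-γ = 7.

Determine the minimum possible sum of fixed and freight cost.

124

Open {F-α, F-δ}: assign each demand point to its cheapest open site.
  Z-α→F-α 14×2=28, Z-β→F-δ 10×3=30, Z-γ→F-α 7×4=28
  freight cost 86, fixed 38 → total 124.
Compare {F-α, F-γ, F-δ}: freight cost 72 + fixed 69 = 141.
Compare {F-α, F-δ, F-ε}: freight cost 86 + fixed 66 = 152.
Compare {F-α, F-ε}: freight cost 116 + fixed 44 = 160.
All other subsets cost ≥ 141. Minimum total cost: 124.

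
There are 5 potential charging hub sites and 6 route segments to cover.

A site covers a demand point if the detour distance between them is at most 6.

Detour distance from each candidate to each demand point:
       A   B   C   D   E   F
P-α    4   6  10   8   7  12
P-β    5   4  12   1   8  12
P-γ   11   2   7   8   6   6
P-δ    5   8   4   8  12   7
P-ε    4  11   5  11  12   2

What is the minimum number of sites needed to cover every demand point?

Coverage sets (demand points within 6 of each site):
  P-α: {A, B}
  P-β: {A, B, D}
  P-γ: {B, E, F}
  P-δ: {A, C}
  P-ε: {A, C, F}
No 2 sites suffice: every size-2 union leaves at least one demand point uncovered.
But {P-β, P-γ, P-δ} covers everything, so the minimum is 3.

3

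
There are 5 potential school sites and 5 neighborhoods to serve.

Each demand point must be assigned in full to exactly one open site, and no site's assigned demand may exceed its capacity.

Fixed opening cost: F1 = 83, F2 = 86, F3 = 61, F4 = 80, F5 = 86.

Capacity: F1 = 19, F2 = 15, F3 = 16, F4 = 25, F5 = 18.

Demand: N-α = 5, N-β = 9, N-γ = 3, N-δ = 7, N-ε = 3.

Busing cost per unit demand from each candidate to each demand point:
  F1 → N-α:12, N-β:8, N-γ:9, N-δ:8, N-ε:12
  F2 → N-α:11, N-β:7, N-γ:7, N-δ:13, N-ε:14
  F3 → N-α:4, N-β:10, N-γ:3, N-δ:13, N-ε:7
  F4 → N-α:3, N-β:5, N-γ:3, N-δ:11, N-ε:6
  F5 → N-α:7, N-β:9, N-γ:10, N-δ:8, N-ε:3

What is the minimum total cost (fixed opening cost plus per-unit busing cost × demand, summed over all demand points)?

Open {F4, F5}; cheapest assignment that respects the capacities:
  F4 (cap 25, load 17): N-α, N-β, N-γ — cost 5×3 + 9×5 + 3×3 = 69
  F5 (cap 18, load 10): N-δ, N-ε — cost 7×8 + 3×3 = 65
  Shipping 134, fixed 166 → total 300.
  Any other capacity-feasible assignment to {F4, F5} ships for at least 134.
Compare {F3, F4}: its best feasible assignment gives total 305.
Compare {F1, F4}: its best feasible assignment gives total 306.
Every other set of open sites that can feasibly serve all demand totals ≥ 305 even under its best assignment. Minimum: 300.

300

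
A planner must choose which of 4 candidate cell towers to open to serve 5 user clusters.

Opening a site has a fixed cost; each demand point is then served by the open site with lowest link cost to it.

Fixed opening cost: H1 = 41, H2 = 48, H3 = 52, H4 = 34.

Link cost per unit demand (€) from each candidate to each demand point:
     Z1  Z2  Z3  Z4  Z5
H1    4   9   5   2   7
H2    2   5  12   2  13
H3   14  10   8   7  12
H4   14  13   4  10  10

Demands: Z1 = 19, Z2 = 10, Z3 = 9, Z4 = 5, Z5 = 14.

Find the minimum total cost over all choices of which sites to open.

Open {H1, H2}: assign each demand point to its cheapest open site.
  Z1→H2 19×2=38, Z2→H2 10×5=50, Z3→H1 9×5=45, Z4→H1 5×2=10, Z5→H1 14×7=98
  link cost 241, fixed 89 → total 330.
Compare {H1, H2, H4}: link cost 232 + fixed 123 = 355.
Compare {H2, H4}: link cost 274 + fixed 82 = 356.
Compare {H1}: link cost 319 + fixed 41 = 360.
All other subsets cost ≥ 355. Minimum total cost: 330.

330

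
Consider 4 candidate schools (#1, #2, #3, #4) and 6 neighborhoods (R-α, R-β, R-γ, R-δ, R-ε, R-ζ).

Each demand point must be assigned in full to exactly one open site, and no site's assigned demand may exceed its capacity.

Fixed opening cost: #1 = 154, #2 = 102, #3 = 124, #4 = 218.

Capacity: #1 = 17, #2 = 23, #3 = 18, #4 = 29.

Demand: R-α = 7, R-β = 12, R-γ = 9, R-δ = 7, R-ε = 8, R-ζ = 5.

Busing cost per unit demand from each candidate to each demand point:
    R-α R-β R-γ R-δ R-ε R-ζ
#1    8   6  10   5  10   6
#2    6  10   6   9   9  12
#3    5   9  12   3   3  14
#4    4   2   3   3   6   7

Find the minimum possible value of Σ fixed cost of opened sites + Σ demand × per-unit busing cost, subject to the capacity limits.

566

Open {#2, #4}; cheapest assignment that respects the capacities:
  #2 (cap 23, load 20): R-α, R-ε, R-ζ — cost 7×6 + 8×9 + 5×12 = 174
  #4 (cap 29, load 28): R-β, R-γ, R-δ — cost 12×2 + 9×3 + 7×3 = 72
  Shipping 246, fixed 320 → total 566.
  Any other capacity-feasible assignment to {#2, #4} ships for at least 246.
Compare {#2, #3, #4}: its best feasible assignment gives total 617.
Compare {#1, #2, #3}: its best feasible assignment gives total 623.
Every other set of open sites that can feasibly serve all demand totals ≥ 617 even under its best assignment. Minimum: 566.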